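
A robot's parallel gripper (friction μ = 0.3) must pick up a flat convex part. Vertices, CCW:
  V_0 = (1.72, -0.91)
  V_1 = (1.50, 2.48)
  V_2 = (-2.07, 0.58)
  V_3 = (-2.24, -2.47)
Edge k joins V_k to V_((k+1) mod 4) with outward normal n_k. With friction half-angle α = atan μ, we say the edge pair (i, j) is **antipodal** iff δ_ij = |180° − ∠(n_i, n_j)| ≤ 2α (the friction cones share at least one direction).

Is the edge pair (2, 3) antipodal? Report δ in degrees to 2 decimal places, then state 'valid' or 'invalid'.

α = atan 0.3 = 16.70°;  2α = 33.40°
edge 2: e_2 = (-0.17, -3.05);  n_2 = (-0.9985, +0.0557)
edge 3: e_3 = (+3.96, +1.56);  n_3 = (+0.3665, -0.9304)
∠(n_2, n_3) = 114.69°
δ = |180° − 114.69°| = 65.31°
65.31° > 2α = 33.40°  →  invalid

δ = 65.31°, invalid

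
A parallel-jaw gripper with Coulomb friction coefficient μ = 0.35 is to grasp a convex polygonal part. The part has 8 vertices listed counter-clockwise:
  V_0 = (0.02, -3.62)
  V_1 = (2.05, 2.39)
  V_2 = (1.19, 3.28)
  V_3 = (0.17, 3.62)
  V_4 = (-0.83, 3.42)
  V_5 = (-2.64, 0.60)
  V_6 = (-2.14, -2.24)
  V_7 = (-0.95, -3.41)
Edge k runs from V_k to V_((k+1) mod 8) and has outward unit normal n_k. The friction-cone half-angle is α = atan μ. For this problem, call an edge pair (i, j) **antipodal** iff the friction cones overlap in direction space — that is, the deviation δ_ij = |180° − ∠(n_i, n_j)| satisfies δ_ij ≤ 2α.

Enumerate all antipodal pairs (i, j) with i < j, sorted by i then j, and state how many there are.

count = 8; pairs: (0,4), (0,5), (1,5), (1,6), (1,7), (2,6), (2,7), (3,7)

α = atan 0.35 = 19.29°;  2α = 38.58°
n_0 = (+0.9474, -0.3200)
n_1 = (+0.7191, +0.6949)
n_2 = (+0.3162, +0.9487)
n_3 = (-0.1961, +0.9806)
n_4 = (-0.8416, +0.5402)
n_5 = (-0.9849, -0.1734)
n_6 = (-0.7011, -0.7131)
n_7 = (-0.2116, -0.9774)
  (0,1): δ = 117.32°  ·
  (0,2): δ = 89.77°  ·
  (0,3): δ = 60.03°  ·
  (0,4): δ = 14.03°  ✓
  (0,5): δ = 28.65°  ✓
  (0,6): δ = 64.15°  ·
  (0,7): δ = 96.45°  ·
  (1,2): δ = 152.45°  ·
  (1,3): δ = 122.71°  ·
  (1,4): δ = 76.71°  ·
  (1,5): δ = 34.03°  ✓
  (1,6): δ = 1.47°  ✓
  (1,7): δ = 33.77°  ✓
  (2,3): δ = 150.26°  ·
  (2,4): δ = 104.26°  ·
  (2,5): δ = 61.58°  ·
  (2,6): δ = 26.08°  ✓
  (2,7): δ = 6.22°  ✓
  (3,4): δ = 134.00°  ·
  (3,5): δ = 91.32°  ·
  (3,6): δ = 55.82°  ·
  (3,7): δ = 23.53°  ✓
  (4,5): δ = 137.32°  ·
  (4,6): δ = 101.82°  ·
  (4,7): δ = 69.52°  ·
  (5,6): δ = 144.50°  ·
  (5,7): δ = 112.20°  ·
  (6,7): δ = 147.70°  ·
antipodal pairs: 8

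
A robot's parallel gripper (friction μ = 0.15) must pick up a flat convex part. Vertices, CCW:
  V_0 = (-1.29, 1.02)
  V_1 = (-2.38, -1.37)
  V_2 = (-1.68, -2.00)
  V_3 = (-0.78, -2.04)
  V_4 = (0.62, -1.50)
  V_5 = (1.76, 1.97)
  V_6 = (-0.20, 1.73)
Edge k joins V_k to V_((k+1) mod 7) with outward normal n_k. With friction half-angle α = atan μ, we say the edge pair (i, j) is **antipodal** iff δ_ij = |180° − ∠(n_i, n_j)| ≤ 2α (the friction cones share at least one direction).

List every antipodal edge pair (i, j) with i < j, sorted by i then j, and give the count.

α = atan 0.15 = 8.53°;  2α = 17.06°
n_0 = (-0.9098, +0.4149)
n_1 = (-0.6690, -0.7433)
n_2 = (-0.0444, -0.9990)
n_3 = (+0.3599, -0.9330)
n_4 = (+0.9500, -0.3121)
n_5 = (-0.1215, +0.9926)
n_6 = (-0.5458, +0.8379)
  (0,1): δ = 107.47°  ·
  (0,2): δ = 68.03°  ·
  (0,3): δ = 44.39°  ·
  (0,4): δ = 6.33°  ✓
  (0,5): δ = 121.50°  ·
  (0,6): δ = 147.60°  ·
  (1,2): δ = 140.56°  ·
  (1,3): δ = 116.92°  ·
  (1,4): δ = 66.20°  ·
  (1,5): δ = 48.97°  ·
  (1,6): δ = 75.07°  ·
  (2,3): δ = 156.36°  ·
  (2,4): δ = 105.64°  ·
  (2,5): δ = 9.53°  ✓
  (2,6): δ = 35.62°  ·
  (3,4): δ = 129.28°  ·
  (3,5): δ = 14.11°  ✓
  (3,6): δ = 11.99°  ✓
  (4,5): δ = 64.83°  ·
  (4,6): δ = 38.73°  ·
  (5,6): δ = 153.90°  ·
antipodal pairs: 4

count = 4; pairs: (0,4), (2,5), (3,5), (3,6)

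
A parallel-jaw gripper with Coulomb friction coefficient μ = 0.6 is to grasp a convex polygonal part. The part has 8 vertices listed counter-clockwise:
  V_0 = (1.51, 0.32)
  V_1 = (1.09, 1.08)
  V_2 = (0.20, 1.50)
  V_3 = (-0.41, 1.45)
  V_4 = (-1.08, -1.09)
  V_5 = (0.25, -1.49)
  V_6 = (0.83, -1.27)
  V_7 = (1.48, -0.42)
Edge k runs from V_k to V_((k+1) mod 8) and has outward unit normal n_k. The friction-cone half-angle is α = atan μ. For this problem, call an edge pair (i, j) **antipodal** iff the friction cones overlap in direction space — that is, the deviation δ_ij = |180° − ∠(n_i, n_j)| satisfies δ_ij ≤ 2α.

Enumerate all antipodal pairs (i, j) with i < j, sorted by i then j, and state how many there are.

count = 10; pairs: (0,3), (0,4), (1,4), (1,5), (2,4), (2,5), (2,6), (3,5), (3,6), (3,7)

α = atan 0.6 = 30.96°;  2α = 61.93°
n_0 = (+0.8752, +0.4837)
n_1 = (+0.4268, +0.9044)
n_2 = (-0.0817, +0.9967)
n_3 = (-0.9669, +0.2551)
n_4 = (-0.2880, -0.9576)
n_5 = (+0.3547, -0.9350)
n_6 = (+0.7944, -0.6075)
n_7 = (+0.9992, -0.0405)
  (0,1): δ = 144.19°  ·
  (0,2): δ = 114.24°  ·
  (0,3): δ = 43.70°  ✓
  (0,4): δ = 44.33°  ✓
  (0,5): δ = 81.85°  ·
  (0,6): δ = 113.67°  ·
  (0,7): δ = 148.75°  ·
  (1,2): δ = 150.05°  ·
  (1,3): δ = 79.51°  ·
  (1,4): δ = 8.52°  ✓
  (1,5): δ = 46.04°  ✓
  (1,6): δ = 77.86°  ·
  (1,7): δ = 112.94°  ·
  (2,3): δ = 109.46°  ·
  (2,4): δ = 21.42°  ✓
  (2,5): δ = 16.09°  ✓
  (2,6): δ = 47.91°  ✓
  (2,7): δ = 82.99°  ·
  (3,4): δ = 91.96°  ·
  (3,5): δ = 54.45°  ✓
  (3,6): δ = 22.63°  ✓
  (3,7): δ = 12.46°  ✓
  (4,5): δ = 142.49°  ·
  (4,6): δ = 110.67°  ·
  (4,7): δ = 75.58°  ·
  (5,6): δ = 148.18°  ·
  (5,7): δ = 113.09°  ·
  (6,7): δ = 144.92°  ·
antipodal pairs: 10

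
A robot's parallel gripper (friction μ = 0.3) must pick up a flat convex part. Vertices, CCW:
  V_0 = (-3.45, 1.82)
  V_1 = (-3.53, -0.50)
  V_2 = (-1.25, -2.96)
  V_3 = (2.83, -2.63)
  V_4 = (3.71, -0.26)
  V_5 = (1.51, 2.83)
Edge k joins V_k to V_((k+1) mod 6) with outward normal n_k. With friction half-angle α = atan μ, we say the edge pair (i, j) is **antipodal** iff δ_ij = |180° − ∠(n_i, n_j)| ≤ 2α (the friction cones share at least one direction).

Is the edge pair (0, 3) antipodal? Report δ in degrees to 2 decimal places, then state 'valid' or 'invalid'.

δ = 18.40°, valid

α = atan 0.3 = 16.70°;  2α = 33.40°
edge 0: e_0 = (-0.08, -2.32);  n_0 = (-0.9994, +0.0345)
edge 3: e_3 = (+0.88, +2.37);  n_3 = (+0.9375, -0.3481)
∠(n_0, n_3) = 161.60°
δ = |180° − 161.60°| = 18.40°
18.40° ≤ 2α = 33.40°  →  valid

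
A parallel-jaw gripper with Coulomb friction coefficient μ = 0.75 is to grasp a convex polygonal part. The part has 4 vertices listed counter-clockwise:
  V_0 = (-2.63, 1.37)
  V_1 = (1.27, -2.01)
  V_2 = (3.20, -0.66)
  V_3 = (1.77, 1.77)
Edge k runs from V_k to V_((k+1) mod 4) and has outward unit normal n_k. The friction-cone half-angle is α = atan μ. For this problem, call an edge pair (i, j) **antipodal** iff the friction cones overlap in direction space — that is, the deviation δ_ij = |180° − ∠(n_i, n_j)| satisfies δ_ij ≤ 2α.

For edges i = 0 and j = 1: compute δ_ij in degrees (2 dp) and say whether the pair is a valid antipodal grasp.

δ = 104.11°, invalid

α = atan 0.75 = 36.87°;  2α = 73.74°
edge 0: e_0 = (+3.90, -3.38);  n_0 = (-0.6549, -0.7557)
edge 1: e_1 = (+1.93, +1.35);  n_1 = (+0.5732, -0.8194)
∠(n_0, n_1) = 75.89°
δ = |180° − 75.89°| = 104.11°
104.11° > 2α = 73.74°  →  invalid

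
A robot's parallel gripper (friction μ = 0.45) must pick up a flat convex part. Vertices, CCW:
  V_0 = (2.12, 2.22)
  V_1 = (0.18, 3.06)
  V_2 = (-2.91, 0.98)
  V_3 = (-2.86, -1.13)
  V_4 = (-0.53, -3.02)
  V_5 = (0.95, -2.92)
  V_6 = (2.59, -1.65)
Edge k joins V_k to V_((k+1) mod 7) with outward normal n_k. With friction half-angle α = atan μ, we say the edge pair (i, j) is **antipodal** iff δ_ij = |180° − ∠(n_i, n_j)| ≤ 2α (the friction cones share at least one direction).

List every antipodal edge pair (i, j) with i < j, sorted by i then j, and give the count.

count = 6; pairs: (0,3), (0,4), (1,4), (1,5), (2,6), (3,6)

α = atan 0.45 = 24.23°;  2α = 48.46°
n_0 = (+0.3973, +0.9177)
n_1 = (-0.5584, +0.8296)
n_2 = (-0.9997, -0.0237)
n_3 = (-0.6300, -0.7766)
n_4 = (+0.0674, -0.9977)
n_5 = (+0.6123, -0.7906)
n_6 = (+0.9927, +0.1206)
  (0,1): δ = 122.64°  ·
  (0,2): δ = 65.23°  ·
  (0,3): δ = 15.64°  ✓
  (0,4): δ = 27.28°  ✓
  (0,5): δ = 61.17°  ·
  (0,6): δ = 120.34°  ·
  (1,2): δ = 122.59°  ·
  (1,3): δ = 72.99°  ·
  (1,4): δ = 30.08°  ✓
  (1,5): δ = 3.81°  ✓
  (1,6): δ = 62.98°  ·
  (2,3): δ = 130.41°  ·
  (2,4): δ = 87.49°  ·
  (2,5): δ = 53.60°  ·
  (2,6): δ = 5.57°  ✓
  (3,4): δ = 137.09°  ·
  (3,5): δ = 103.20°  ·
  (3,6): δ = 44.03°  ✓
  (4,5): δ = 146.11°  ·
  (4,6): δ = 86.94°  ·
  (5,6): δ = 120.83°  ·
antipodal pairs: 6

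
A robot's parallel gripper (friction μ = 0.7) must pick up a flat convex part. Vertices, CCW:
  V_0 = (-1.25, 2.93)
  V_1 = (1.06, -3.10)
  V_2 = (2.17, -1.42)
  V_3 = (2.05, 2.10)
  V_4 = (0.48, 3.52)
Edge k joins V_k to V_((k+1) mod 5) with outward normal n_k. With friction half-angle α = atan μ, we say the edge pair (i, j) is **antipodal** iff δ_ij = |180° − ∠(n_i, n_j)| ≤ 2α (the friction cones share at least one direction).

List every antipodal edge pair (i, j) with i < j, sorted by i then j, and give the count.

α = atan 0.7 = 34.99°;  2α = 69.98°
n_0 = (-0.9338, -0.3577)
n_1 = (+0.8343, -0.5513)
n_2 = (+0.9994, +0.0341)
n_3 = (+0.6708, +0.7416)
n_4 = (-0.3228, +0.9465)
  (0,1): δ = 54.41°  ✓
  (0,2): δ = 19.01°  ✓
  (0,3): δ = 26.91°  ✓
  (0,4): δ = 87.87°  ·
  (1,2): δ = 144.59°  ·
  (1,3): δ = 98.67°  ·
  (1,4): δ = 37.72°  ✓
  (2,3): δ = 134.08°  ·
  (2,4): δ = 73.12°  ·
  (3,4): δ = 119.04°  ·
antipodal pairs: 4

count = 4; pairs: (0,1), (0,2), (0,3), (1,4)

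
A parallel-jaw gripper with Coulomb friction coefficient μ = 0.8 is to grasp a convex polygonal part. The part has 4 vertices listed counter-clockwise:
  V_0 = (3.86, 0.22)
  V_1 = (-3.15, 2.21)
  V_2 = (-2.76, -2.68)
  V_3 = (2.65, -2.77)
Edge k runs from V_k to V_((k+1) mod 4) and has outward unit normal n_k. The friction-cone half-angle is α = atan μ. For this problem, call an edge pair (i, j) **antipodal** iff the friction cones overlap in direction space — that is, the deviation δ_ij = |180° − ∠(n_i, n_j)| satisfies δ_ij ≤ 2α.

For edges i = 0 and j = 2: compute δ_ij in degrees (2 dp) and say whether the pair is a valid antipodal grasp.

δ = 14.90°, valid

α = atan 0.8 = 38.66°;  2α = 77.32°
edge 0: e_0 = (-7.01, +1.99);  n_0 = (+0.2731, +0.9620)
edge 2: e_2 = (+5.41, -0.09);  n_2 = (-0.0166, -0.9999)
∠(n_0, n_2) = 165.10°
δ = |180° − 165.10°| = 14.90°
14.90° ≤ 2α = 77.32°  →  valid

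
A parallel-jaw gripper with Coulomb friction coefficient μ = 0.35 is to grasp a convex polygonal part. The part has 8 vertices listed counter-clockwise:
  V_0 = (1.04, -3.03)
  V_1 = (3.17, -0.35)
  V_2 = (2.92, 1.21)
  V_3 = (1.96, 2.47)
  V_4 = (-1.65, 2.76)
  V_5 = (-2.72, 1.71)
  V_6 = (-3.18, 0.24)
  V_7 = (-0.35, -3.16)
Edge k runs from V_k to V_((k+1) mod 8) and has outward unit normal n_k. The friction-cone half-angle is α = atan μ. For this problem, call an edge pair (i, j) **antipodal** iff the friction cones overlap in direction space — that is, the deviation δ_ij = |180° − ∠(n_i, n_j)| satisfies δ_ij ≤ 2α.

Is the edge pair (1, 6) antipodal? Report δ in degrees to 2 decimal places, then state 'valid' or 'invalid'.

δ = 30.67°, valid

α = atan 0.35 = 19.29°;  2α = 38.58°
edge 1: e_1 = (-0.25, +1.56);  n_1 = (+0.9874, +0.1582)
edge 6: e_6 = (+2.83, -3.40);  n_6 = (-0.7686, -0.6397)
∠(n_1, n_6) = 149.33°
δ = |180° − 149.33°| = 30.67°
30.67° ≤ 2α = 38.58°  →  valid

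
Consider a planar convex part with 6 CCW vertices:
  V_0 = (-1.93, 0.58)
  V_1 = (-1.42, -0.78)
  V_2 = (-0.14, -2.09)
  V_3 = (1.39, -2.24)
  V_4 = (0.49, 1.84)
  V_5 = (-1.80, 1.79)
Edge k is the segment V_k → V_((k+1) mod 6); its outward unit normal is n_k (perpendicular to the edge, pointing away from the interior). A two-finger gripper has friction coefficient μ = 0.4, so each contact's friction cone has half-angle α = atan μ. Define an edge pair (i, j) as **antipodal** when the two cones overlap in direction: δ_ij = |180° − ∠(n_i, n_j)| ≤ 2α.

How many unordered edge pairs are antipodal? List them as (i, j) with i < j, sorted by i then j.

count = 4; pairs: (0,3), (1,3), (2,4), (3,5)

α = atan 0.4 = 21.80°;  2α = 43.60°
n_0 = (-0.9363, -0.3511)
n_1 = (-0.7152, -0.6989)
n_2 = (-0.0976, -0.9952)
n_3 = (+0.9765, +0.2154)
n_4 = (-0.0218, +0.9998)
n_5 = (-0.9943, +0.1068)
  (0,1): δ = 156.22°  ·
  (0,2): δ = 116.16°  ·
  (0,3): δ = 8.12°  ✓
  (0,4): δ = 70.69°  ·
  (0,5): δ = 153.31°  ·
  (1,2): δ = 139.94°  ·
  (1,3): δ = 31.90°  ✓
  (1,4): δ = 46.91°  ·
  (1,5): δ = 129.53°  ·
  (2,3): δ = 71.96°  ·
  (2,4): δ = 6.85°  ✓
  (2,5): δ = 89.47°  ·
  (3,4): δ = 101.19°  ·
  (3,5): δ = 18.57°  ✓
  (4,5): δ = 97.38°  ·
antipodal pairs: 4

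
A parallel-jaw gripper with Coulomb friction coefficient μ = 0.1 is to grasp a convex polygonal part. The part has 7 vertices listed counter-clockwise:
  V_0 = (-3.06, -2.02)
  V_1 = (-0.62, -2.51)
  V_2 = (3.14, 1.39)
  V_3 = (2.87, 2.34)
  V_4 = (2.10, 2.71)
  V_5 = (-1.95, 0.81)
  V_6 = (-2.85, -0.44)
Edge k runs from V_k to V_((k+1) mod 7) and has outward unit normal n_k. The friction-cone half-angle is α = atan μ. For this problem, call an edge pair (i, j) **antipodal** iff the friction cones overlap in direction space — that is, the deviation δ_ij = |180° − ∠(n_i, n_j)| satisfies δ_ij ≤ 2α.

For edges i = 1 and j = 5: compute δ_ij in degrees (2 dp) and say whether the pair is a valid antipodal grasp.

δ = 8.20°, valid

α = atan 0.1 = 5.71°;  2α = 11.42°
edge 1: e_1 = (+3.76, +3.90);  n_1 = (+0.7199, -0.6941)
edge 5: e_5 = (-0.90, -1.25);  n_5 = (-0.8115, +0.5843)
∠(n_1, n_5) = 171.80°
δ = |180° − 171.80°| = 8.20°
8.20° ≤ 2α = 11.42°  →  valid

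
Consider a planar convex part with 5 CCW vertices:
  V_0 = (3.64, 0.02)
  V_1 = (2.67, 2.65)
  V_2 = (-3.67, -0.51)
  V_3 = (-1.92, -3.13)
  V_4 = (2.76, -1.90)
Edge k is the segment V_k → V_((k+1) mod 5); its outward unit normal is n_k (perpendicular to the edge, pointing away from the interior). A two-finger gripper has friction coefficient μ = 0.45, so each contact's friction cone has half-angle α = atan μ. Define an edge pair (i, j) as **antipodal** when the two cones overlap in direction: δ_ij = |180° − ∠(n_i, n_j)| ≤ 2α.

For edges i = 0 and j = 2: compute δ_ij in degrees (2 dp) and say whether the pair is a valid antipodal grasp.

δ = 13.50°, valid

α = atan 0.45 = 24.23°;  2α = 48.46°
edge 0: e_0 = (-0.97, +2.63);  n_0 = (+0.9382, +0.3460)
edge 2: e_2 = (+1.75, -2.62);  n_2 = (-0.8316, -0.5554)
∠(n_0, n_2) = 166.50°
δ = |180° − 166.50°| = 13.50°
13.50° ≤ 2α = 48.46°  →  valid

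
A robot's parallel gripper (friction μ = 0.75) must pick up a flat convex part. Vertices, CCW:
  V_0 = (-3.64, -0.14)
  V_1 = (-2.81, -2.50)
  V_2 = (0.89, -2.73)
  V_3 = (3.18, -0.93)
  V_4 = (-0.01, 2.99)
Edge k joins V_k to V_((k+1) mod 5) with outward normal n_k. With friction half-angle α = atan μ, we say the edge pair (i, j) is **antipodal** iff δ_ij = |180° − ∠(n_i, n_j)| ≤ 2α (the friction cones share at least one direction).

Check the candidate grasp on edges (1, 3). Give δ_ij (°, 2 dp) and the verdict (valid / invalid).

α = atan 0.75 = 36.87°;  2α = 73.74°
edge 1: e_1 = (+3.70, -0.23);  n_1 = (-0.0620, -0.9981)
edge 3: e_3 = (-3.19, +3.92);  n_3 = (+0.7756, +0.6312)
∠(n_1, n_3) = 132.69°
δ = |180° − 132.69°| = 47.31°
47.31° ≤ 2α = 73.74°  →  valid

δ = 47.31°, valid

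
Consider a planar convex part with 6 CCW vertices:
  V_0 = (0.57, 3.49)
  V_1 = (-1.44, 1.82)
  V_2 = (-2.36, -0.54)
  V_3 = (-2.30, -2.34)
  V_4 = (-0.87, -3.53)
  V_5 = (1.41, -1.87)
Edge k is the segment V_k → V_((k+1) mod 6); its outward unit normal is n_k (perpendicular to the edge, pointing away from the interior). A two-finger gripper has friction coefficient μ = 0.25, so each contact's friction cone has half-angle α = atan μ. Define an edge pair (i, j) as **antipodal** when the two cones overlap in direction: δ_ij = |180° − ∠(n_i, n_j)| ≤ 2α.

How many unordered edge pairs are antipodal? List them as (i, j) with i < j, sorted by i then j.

count = 2; pairs: (0,4), (2,5)

α = atan 0.25 = 14.04°;  2α = 28.07°
n_0 = (-0.6391, +0.7692)
n_1 = (-0.9317, +0.3632)
n_2 = (-0.9994, -0.0333)
n_3 = (-0.6397, -0.7687)
n_4 = (+0.5886, -0.8084)
n_5 = (+0.9879, +0.1548)
  (0,1): δ = 151.02°  ·
  (0,2): δ = 127.81°  ·
  (0,3): δ = 79.49°  ·
  (0,4): δ = 3.66°  ✓
  (0,5): δ = 59.19°  ·
  (1,2): δ = 156.79°  ·
  (1,3): δ = 108.47°  ·
  (1,4): δ = 32.65°  ·
  (1,5): δ = 30.20°  ·
  (2,3): δ = 131.68°  ·
  (2,4): δ = 55.85°  ·
  (2,5): δ = 7.00°  ✓
  (3,4): δ = 104.18°  ·
  (3,5): δ = 41.33°  ·
  (4,5): δ = 117.15°  ·
antipodal pairs: 2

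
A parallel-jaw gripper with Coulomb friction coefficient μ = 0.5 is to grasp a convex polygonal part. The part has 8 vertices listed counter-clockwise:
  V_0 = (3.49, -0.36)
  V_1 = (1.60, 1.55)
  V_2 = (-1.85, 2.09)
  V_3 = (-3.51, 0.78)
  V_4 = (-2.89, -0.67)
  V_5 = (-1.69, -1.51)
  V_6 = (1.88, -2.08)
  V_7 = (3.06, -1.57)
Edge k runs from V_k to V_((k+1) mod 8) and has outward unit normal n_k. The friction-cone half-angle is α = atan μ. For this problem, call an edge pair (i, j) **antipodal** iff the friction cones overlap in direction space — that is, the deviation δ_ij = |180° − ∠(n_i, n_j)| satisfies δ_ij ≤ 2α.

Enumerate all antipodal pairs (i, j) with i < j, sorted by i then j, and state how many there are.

count = 10; pairs: (0,3), (0,4), (0,5), (1,4), (1,5), (1,6), (2,5), (2,6), (2,7), (3,7)

α = atan 0.5 = 26.57°;  2α = 53.13°
n_0 = (+0.7108, +0.7034)
n_1 = (+0.1546, +0.9880)
n_2 = (-0.6195, +0.7850)
n_3 = (-0.9195, -0.3932)
n_4 = (-0.5735, -0.8192)
n_5 = (-0.1577, -0.9875)
n_6 = (+0.3967, -0.9179)
n_7 = (+0.9423, -0.3349)
  (0,1): δ = 143.59°  ·
  (0,2): δ = 96.42°  ·
  (0,3): δ = 21.55°  ✓
  (0,4): δ = 10.31°  ✓
  (0,5): δ = 36.23°  ✓
  (0,6): δ = 68.68°  ·
  (0,7): δ = 115.74°  ·
  (1,2): δ = 132.83°  ·
  (1,3): δ = 57.95°  ·
  (1,4): δ = 26.10°  ✓
  (1,5): δ = 0.18°  ✓
  (1,6): δ = 32.27°  ✓
  (1,7): δ = 79.33°  ·
  (2,3): δ = 105.13°  ·
  (2,4): δ = 73.27°  ·
  (2,5): δ = 47.35°  ✓
  (2,6): δ = 14.90°  ✓
  (2,7): δ = 32.16°  ✓
  (3,4): δ = 148.14°  ·
  (3,5): δ = 122.22°  ·
  (3,6): δ = 89.78°  ·
  (3,7): δ = 42.71°  ✓
  (4,5): δ = 154.08°  ·
  (4,6): δ = 121.63°  ·
  (4,7): δ = 74.57°  ·
  (5,6): δ = 147.55°  ·
  (5,7): δ = 100.49°  ·
  (6,7): δ = 132.94°  ·
antipodal pairs: 10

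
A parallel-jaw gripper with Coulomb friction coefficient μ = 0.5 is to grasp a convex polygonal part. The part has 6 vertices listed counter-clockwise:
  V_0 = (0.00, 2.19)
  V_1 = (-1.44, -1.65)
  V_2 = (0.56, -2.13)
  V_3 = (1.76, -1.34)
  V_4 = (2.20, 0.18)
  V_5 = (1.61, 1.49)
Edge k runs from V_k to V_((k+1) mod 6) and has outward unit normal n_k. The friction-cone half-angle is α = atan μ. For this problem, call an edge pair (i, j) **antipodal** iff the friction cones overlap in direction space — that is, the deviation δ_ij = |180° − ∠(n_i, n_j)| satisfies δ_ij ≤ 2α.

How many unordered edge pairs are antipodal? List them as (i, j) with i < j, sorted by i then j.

α = atan 0.5 = 26.57°;  2α = 53.13°
n_0 = (-0.9363, +0.3511)
n_1 = (-0.2334, -0.9724)
n_2 = (+0.5499, -0.8352)
n_3 = (+0.9606, -0.2781)
n_4 = (+0.9118, +0.4107)
n_5 = (+0.3987, +0.9171)
  (0,1): δ = 82.94°  ·
  (0,2): δ = 36.09°  ✓
  (0,3): δ = 4.41°  ✓
  (0,4): δ = 44.80°  ✓
  (0,5): δ = 87.06°  ·
  (1,2): δ = 133.15°  ·
  (1,3): δ = 92.65°  ·
  (1,4): δ = 52.26°  ✓
  (1,5): δ = 10.00°  ✓
  (2,3): δ = 139.50°  ·
  (2,4): δ = 99.11°  ·
  (2,5): δ = 56.86°  ·
  (3,4): δ = 139.61°  ·
  (3,5): δ = 97.35°  ·
  (4,5): δ = 137.74°  ·
antipodal pairs: 5

count = 5; pairs: (0,2), (0,3), (0,4), (1,4), (1,5)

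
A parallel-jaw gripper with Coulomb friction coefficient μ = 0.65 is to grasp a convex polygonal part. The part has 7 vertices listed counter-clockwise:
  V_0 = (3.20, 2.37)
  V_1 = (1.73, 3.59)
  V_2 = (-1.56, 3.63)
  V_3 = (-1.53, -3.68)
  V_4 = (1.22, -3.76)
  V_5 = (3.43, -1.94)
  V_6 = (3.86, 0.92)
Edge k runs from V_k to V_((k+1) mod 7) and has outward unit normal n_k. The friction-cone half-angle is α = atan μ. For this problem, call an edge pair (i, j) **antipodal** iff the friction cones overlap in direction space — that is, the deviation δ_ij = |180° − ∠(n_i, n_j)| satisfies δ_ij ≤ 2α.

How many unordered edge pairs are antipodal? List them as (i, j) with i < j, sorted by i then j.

count = 8; pairs: (0,2), (0,3), (1,3), (1,4), (2,4), (2,5), (2,6), (3,6)

α = atan 0.65 = 33.02°;  2α = 66.05°
n_0 = (+0.6386, +0.7695)
n_1 = (+0.0122, +0.9999)
n_2 = (-1.0000, -0.0041)
n_3 = (-0.0291, -0.9996)
n_4 = (+0.6357, -0.7719)
n_5 = (+0.9889, -0.1487)
n_6 = (+0.9102, +0.4143)
  (0,1): δ = 141.01°  ·
  (0,2): δ = 50.07°  ✓
  (0,3): δ = 38.02°  ✓
  (0,4): δ = 79.16°  ·
  (0,5): δ = 121.14°  ·
  (0,6): δ = 154.16°  ·
  (1,2): δ = 89.07°  ·
  (1,3): δ = 0.97°  ✓
  (1,4): δ = 40.17°  ✓
  (1,5): δ = 82.15°  ·
  (1,6): δ = 115.17°  ·
  (2,3): δ = 91.90°  ·
  (2,4): δ = 50.76°  ✓
  (2,5): δ = 8.79°  ✓
  (2,6): δ = 24.24°  ✓
  (3,4): δ = 138.86°  ·
  (3,5): δ = 96.88°  ·
  (3,6): δ = 63.86°  ✓
  (4,5): δ = 138.02°  ·
  (4,6): δ = 105.00°  ·
  (5,6): δ = 146.98°  ·
antipodal pairs: 8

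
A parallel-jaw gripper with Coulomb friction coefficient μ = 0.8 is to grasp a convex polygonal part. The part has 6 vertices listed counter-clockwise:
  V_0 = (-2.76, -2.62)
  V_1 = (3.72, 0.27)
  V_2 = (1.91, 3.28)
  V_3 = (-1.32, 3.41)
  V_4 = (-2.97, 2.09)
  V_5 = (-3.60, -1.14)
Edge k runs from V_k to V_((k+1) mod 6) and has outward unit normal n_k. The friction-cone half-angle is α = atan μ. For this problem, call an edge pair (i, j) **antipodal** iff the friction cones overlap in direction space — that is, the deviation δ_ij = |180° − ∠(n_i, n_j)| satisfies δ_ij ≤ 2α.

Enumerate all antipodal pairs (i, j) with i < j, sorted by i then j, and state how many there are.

count = 6; pairs: (0,2), (0,3), (0,4), (1,4), (1,5), (2,5)

α = atan 0.8 = 38.66°;  2α = 77.32°
n_0 = (+0.4073, -0.9133)
n_1 = (+0.8570, +0.5153)
n_2 = (+0.0402, +0.9992)
n_3 = (-0.6247, +0.7809)
n_4 = (-0.9815, +0.1914)
n_5 = (-0.8697, -0.4936)
  (0,1): δ = 83.02°  ·
  (0,2): δ = 26.34°  ✓
  (0,3): δ = 14.62°  ✓
  (0,4): δ = 54.93°  ✓
  (0,5): δ = 95.54°  ·
  (1,2): δ = 123.32°  ·
  (1,3): δ = 82.36°  ·
  (1,4): δ = 42.06°  ✓
  (1,5): δ = 1.44°  ✓
  (2,3): δ = 139.04°  ·
  (2,4): δ = 98.73°  ·
  (2,5): δ = 58.12°  ✓
  (3,4): δ = 139.70°  ·
  (3,5): δ = 99.08°  ·
  (4,5): δ = 139.39°  ·
antipodal pairs: 6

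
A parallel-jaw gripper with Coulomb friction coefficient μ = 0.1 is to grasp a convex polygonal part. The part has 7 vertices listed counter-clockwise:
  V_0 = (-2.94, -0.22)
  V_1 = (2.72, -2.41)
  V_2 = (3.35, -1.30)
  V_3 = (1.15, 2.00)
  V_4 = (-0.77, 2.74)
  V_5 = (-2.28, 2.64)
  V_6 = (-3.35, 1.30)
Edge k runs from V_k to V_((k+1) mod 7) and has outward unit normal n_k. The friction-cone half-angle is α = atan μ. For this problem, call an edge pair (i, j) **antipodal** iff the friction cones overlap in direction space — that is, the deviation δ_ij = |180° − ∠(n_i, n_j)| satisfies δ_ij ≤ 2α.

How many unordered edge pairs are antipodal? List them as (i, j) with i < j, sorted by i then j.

α = atan 0.1 = 5.71°;  2α = 11.42°
n_0 = (-0.3609, -0.9326)
n_1 = (+0.8697, -0.4936)
n_2 = (+0.8321, +0.5547)
n_3 = (+0.3596, +0.9331)
n_4 = (-0.0661, +0.9978)
n_5 = (-0.7814, +0.6240)
n_6 = (-0.9655, -0.2604)
  (0,1): δ = 98.43°  ·
  (0,2): δ = 35.16°  ·
  (0,3): δ = 0.08°  ✓
  (0,4): δ = 24.94°  ·
  (0,5): δ = 72.55°  ·
  (0,6): δ = 126.25°  ·
  (1,2): δ = 116.73°  ·
  (1,3): δ = 81.50°  ·
  (1,4): δ = 56.63°  ·
  (1,5): δ = 9.03°  ✓
  (1,6): δ = 44.67°  ·
  (2,3): δ = 144.77°  ·
  (2,4): δ = 119.90°  ·
  (2,5): δ = 72.30°  ·
  (2,6): δ = 18.59°  ·
  (3,4): δ = 155.13°  ·
  (3,5): δ = 107.53°  ·
  (3,6): δ = 53.83°  ·
  (4,5): δ = 132.40°  ·
  (4,6): δ = 78.69°  ·
  (5,6): δ = 126.30°  ·
antipodal pairs: 2

count = 2; pairs: (0,3), (1,5)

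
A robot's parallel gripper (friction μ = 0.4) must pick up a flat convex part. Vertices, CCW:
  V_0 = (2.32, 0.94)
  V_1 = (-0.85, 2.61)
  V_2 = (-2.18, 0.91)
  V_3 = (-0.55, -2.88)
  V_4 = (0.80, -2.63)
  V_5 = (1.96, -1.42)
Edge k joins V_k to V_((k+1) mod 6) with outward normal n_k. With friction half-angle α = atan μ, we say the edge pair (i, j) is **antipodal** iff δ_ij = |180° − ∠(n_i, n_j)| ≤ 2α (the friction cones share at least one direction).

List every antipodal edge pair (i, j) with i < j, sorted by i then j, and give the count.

count = 6; pairs: (0,2), (0,3), (1,3), (1,4), (1,5), (2,5)

α = atan 0.4 = 21.80°;  2α = 43.60°
n_0 = (+0.4661, +0.8847)
n_1 = (-0.7876, +0.6162)
n_2 = (-0.9186, -0.3951)
n_3 = (+0.1821, -0.9833)
n_4 = (+0.7219, -0.6920)
n_5 = (+0.9886, -0.1508)
  (0,1): δ = 100.26°  ·
  (0,2): δ = 38.95°  ✓
  (0,3): δ = 38.27°  ✓
  (0,4): δ = 73.99°  ·
  (0,5): δ = 109.11°  ·
  (1,2): δ = 118.69°  ·
  (1,3): δ = 41.47°  ✓
  (1,4): δ = 5.75°  ✓
  (1,5): δ = 29.36°  ✓
  (2,3): δ = 102.78°  ·
  (2,4): δ = 67.06°  ·
  (2,5): δ = 31.94°  ✓
  (3,4): δ = 144.28°  ·
  (3,5): δ = 109.16°  ·
  (4,5): δ = 144.88°  ·
antipodal pairs: 6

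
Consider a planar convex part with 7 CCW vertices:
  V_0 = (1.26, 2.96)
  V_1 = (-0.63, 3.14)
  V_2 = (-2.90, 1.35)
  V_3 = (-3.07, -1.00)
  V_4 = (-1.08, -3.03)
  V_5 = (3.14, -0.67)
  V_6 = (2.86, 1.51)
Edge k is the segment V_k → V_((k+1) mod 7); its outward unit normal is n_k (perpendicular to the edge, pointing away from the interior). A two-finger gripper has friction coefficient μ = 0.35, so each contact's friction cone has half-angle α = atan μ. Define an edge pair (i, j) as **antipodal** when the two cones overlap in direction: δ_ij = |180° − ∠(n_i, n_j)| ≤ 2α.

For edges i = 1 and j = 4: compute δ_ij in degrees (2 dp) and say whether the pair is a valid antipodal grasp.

δ = 9.04°, valid

α = atan 0.35 = 19.29°;  2α = 38.58°
edge 1: e_1 = (-2.27, -1.79);  n_1 = (-0.6192, +0.7852)
edge 4: e_4 = (+4.22, +2.36);  n_4 = (+0.4881, -0.8728)
∠(n_1, n_4) = 170.96°
δ = |180° − 170.96°| = 9.04°
9.04° ≤ 2α = 38.58°  →  valid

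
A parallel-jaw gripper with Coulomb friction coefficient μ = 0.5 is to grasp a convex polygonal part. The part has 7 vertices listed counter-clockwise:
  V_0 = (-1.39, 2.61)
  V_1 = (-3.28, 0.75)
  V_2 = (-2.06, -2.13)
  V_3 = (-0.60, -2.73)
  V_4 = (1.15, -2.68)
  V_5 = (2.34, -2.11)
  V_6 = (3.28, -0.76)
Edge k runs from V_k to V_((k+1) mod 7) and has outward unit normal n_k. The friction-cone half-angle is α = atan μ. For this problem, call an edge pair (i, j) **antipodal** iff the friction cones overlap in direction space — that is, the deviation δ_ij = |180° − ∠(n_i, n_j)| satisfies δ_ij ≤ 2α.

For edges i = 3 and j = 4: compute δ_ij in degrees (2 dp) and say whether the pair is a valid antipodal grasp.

α = atan 0.5 = 26.57°;  2α = 53.13°
edge 3: e_3 = (+1.75, +0.05);  n_3 = (+0.0286, -0.9996)
edge 4: e_4 = (+1.19, +0.57);  n_4 = (+0.4320, -0.9019)
∠(n_3, n_4) = 23.96°
δ = |180° − 23.96°| = 156.04°
156.04° > 2α = 53.13°  →  invalid

δ = 156.04°, invalid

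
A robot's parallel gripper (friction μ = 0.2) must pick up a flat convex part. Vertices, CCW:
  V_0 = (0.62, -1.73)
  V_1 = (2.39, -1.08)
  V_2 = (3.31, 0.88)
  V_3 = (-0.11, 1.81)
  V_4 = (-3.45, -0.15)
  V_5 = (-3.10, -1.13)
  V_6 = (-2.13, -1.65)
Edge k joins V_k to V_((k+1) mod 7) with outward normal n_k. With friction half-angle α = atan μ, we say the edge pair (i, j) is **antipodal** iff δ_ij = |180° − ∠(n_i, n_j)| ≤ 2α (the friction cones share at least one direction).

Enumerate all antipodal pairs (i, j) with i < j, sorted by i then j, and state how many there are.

α = atan 0.2 = 11.31°;  2α = 22.62°
n_0 = (+0.3447, -0.9387)
n_1 = (+0.9052, -0.4249)
n_2 = (+0.2624, +0.9650)
n_3 = (-0.5061, +0.8625)
n_4 = (-0.9417, -0.3363)
n_5 = (-0.4725, -0.8813)
n_6 = (-0.0291, -0.9996)
  (0,1): δ = 135.31°  ·
  (0,2): δ = 35.38°  ·
  (0,3): δ = 10.24°  ✓
  (0,4): δ = 89.49°  ·
  (0,5): δ = 131.64°  ·
  (0,6): δ = 158.17°  ·
  (1,2): δ = 80.07°  ·
  (1,3): δ = 34.45°  ·
  (1,4): δ = 44.80°  ·
  (1,5): δ = 86.95°  ·
  (1,6): δ = 113.48°  ·
  (2,3): δ = 134.38°  ·
  (2,4): δ = 55.13°  ·
  (2,5): δ = 12.98°  ✓
  (2,6): δ = 13.55°  ✓
  (3,4): δ = 100.75°  ·
  (3,5): δ = 58.60°  ·
  (3,6): δ = 32.07°  ·
  (4,5): δ = 137.85°  ·
  (4,6): δ = 111.32°  ·
  (5,6): δ = 153.47°  ·
antipodal pairs: 3

count = 3; pairs: (0,3), (2,5), (2,6)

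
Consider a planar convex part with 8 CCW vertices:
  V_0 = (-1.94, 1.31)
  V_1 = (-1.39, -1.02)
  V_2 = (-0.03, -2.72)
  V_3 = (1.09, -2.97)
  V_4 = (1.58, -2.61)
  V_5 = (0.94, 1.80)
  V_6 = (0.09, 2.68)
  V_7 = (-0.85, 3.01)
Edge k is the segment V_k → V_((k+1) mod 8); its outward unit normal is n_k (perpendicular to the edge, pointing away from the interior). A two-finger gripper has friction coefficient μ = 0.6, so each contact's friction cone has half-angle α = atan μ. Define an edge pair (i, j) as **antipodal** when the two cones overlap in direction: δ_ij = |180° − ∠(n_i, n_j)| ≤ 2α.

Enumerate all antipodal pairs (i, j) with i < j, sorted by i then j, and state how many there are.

count = 11; pairs: (0,4), (0,5), (0,6), (1,4), (1,5), (1,6), (2,5), (2,6), (3,6), (3,7), (4,7)

α = atan 0.6 = 30.96°;  2α = 61.93°
n_0 = (-0.9733, -0.2297)
n_1 = (-0.7809, -0.6247)
n_2 = (-0.2179, -0.9760)
n_3 = (+0.5921, -0.8059)
n_4 = (+0.9896, +0.1436)
n_5 = (+0.7193, +0.6947)
n_6 = (+0.3312, +0.9435)
n_7 = (-0.8418, +0.5398)
  (0,1): δ = 154.62°  ·
  (0,2): δ = 115.86°  ·
  (0,3): δ = 66.98°  ·
  (0,4): δ = 5.02°  ✓
  (0,5): δ = 30.72°  ✓
  (0,6): δ = 57.37°  ✓
  (0,7): δ = 134.05°  ·
  (1,2): δ = 141.24°  ·
  (1,3): δ = 92.36°  ·
  (1,4): δ = 30.40°  ✓
  (1,5): δ = 5.35°  ✓
  (1,6): δ = 32.00°  ✓
  (1,7): δ = 108.67°  ·
  (2,3): δ = 131.11°  ·
  (2,4): δ = 69.16°  ·
  (2,5): δ = 33.41°  ✓
  (2,6): δ = 6.76°  ✓
  (2,7): δ = 69.92°  ·
  (3,4): δ = 118.05°  ·
  (3,5): δ = 82.30°  ·
  (3,6): δ = 55.65°  ✓
  (3,7): δ = 21.03°  ✓
  (4,5): δ = 144.25°  ·
  (4,6): δ = 117.60°  ·
  (4,7): δ = 40.92°  ✓
  (5,6): δ = 153.35°  ·
  (5,7): δ = 76.67°  ·
  (6,7): δ = 103.32°  ·
antipodal pairs: 11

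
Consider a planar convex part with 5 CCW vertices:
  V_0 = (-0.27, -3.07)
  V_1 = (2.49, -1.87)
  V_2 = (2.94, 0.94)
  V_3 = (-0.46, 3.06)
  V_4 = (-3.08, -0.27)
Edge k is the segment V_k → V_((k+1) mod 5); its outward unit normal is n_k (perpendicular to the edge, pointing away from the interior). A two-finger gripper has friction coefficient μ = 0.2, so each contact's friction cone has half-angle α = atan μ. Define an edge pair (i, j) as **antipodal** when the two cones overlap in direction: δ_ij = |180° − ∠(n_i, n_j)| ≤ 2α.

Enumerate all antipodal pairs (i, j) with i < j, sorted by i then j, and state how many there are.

count = 1; pairs: (2,4)

α = atan 0.2 = 11.31°;  2α = 22.62°
n_0 = (+0.3987, -0.9171)
n_1 = (+0.9874, -0.1581)
n_2 = (+0.5291, +0.8486)
n_3 = (-0.7859, +0.6183)
n_4 = (-0.7058, -0.7084)
  (0,1): δ = 122.60°  ·
  (0,2): δ = 55.44°  ·
  (0,3): δ = 28.31°  ·
  (0,4): δ = 111.60°  ·
  (1,2): δ = 112.85°  ·
  (1,3): δ = 29.10°  ·
  (1,4): δ = 54.20°  ·
  (2,3): δ = 96.25°  ·
  (2,4): δ = 12.95°  ✓
  (3,4): δ = 96.70°  ·
antipodal pairs: 1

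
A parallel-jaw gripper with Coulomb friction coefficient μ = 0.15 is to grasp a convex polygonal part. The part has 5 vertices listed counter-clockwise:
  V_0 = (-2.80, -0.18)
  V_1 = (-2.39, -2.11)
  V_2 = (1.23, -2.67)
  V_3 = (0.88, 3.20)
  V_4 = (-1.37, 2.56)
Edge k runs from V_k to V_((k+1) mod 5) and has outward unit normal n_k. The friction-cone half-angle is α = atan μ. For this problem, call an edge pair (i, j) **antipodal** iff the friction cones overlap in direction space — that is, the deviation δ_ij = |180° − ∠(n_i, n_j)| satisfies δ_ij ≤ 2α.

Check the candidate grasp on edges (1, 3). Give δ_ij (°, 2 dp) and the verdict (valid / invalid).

α = atan 0.15 = 8.53°;  2α = 17.06°
edge 1: e_1 = (+3.62, -0.56);  n_1 = (-0.1529, -0.9882)
edge 3: e_3 = (-2.25, -0.64);  n_3 = (-0.2736, +0.9618)
∠(n_1, n_3) = 155.33°
δ = |180° − 155.33°| = 24.67°
24.67° > 2α = 17.06°  →  invalid

δ = 24.67°, invalid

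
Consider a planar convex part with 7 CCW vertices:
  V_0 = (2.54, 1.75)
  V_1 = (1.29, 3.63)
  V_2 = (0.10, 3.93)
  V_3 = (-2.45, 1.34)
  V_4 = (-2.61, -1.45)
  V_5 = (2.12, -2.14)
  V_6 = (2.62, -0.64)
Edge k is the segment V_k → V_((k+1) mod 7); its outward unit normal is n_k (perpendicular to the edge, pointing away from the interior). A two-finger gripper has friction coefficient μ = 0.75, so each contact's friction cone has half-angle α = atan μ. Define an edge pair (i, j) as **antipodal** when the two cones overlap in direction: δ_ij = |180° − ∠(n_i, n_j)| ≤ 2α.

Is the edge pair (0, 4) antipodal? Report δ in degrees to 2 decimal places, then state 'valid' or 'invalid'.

δ = 48.08°, valid

α = atan 0.75 = 36.87°;  2α = 73.74°
edge 0: e_0 = (-1.25, +1.88);  n_0 = (+0.8327, +0.5537)
edge 4: e_4 = (+4.73, -0.69);  n_4 = (-0.1443, -0.9895)
∠(n_0, n_4) = 131.92°
δ = |180° − 131.92°| = 48.08°
48.08° ≤ 2α = 73.74°  →  valid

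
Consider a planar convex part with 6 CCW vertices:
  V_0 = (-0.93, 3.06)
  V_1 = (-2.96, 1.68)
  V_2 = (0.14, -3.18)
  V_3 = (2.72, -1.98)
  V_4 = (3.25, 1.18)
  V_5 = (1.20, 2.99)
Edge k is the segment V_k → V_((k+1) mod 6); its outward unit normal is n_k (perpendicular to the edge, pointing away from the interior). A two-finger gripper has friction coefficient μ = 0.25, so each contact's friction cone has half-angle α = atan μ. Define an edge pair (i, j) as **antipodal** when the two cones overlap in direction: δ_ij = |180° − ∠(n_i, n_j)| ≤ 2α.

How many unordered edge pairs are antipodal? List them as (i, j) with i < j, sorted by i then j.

α = atan 0.25 = 14.04°;  2α = 28.07°
n_0 = (-0.5622, +0.8270)
n_1 = (-0.8431, -0.5378)
n_2 = (+0.4217, -0.9067)
n_3 = (+0.9862, -0.1654)
n_4 = (+0.6619, +0.7496)
n_5 = (+0.0328, +0.9995)
  (0,1): δ = 91.68°  ·
  (0,2): δ = 9.26°  ✓
  (0,3): δ = 46.27°  ·
  (0,4): δ = 104.35°  ·
  (0,5): δ = 143.91°  ·
  (1,2): δ = 97.59°  ·
  (1,3): δ = 42.05°  ·
  (1,4): δ = 16.03°  ✓
  (1,5): δ = 55.59°  ·
  (2,3): δ = 124.47°  ·
  (2,4): δ = 66.39°  ·
  (2,5): δ = 26.83°  ✓
  (3,4): δ = 121.92°  ·
  (3,5): δ = 82.36°  ·
  (4,5): δ = 140.44°  ·
antipodal pairs: 3

count = 3; pairs: (0,2), (1,4), (2,5)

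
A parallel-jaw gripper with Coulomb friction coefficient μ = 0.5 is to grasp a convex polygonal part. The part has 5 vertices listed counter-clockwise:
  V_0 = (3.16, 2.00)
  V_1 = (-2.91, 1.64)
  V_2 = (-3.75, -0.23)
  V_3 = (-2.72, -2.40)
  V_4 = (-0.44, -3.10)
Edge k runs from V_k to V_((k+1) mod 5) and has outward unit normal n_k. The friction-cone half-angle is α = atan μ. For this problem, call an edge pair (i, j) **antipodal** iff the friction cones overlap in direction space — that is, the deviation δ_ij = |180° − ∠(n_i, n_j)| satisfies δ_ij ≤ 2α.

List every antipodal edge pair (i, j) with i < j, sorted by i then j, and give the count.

count = 3; pairs: (0,3), (0,4), (1,4)

α = atan 0.5 = 26.57°;  2α = 53.13°
n_0 = (-0.0592, +0.9982)
n_1 = (-0.9122, +0.4098)
n_2 = (-0.9034, -0.4288)
n_3 = (-0.2935, -0.9560)
n_4 = (+0.8170, -0.5767)
  (0,1): δ = 117.58°  ·
  (0,2): δ = 68.00°  ·
  (0,3): δ = 20.46°  ✓
  (0,4): δ = 51.39°  ✓
  (1,2): δ = 130.42°  ·
  (1,3): δ = 82.88°  ·
  (1,4): δ = 11.03°  ✓
  (2,3): δ = 132.46°  ·
  (2,4): δ = 60.61°  ·
  (3,4): δ = 108.15°  ·
antipodal pairs: 3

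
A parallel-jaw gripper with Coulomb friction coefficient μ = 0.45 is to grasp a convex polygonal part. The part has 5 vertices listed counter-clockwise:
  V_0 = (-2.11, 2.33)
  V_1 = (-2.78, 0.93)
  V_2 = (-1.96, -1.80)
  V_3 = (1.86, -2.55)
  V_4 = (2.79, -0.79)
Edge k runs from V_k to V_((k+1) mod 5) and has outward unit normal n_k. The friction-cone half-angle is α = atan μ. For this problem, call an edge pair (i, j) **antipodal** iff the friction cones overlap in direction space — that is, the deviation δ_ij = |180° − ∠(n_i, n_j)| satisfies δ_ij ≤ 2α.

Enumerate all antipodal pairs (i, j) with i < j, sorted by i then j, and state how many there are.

α = atan 0.45 = 24.23°;  2α = 48.46°
n_0 = (-0.9020, +0.4317)
n_1 = (-0.9577, -0.2877)
n_2 = (-0.1927, -0.9813)
n_3 = (+0.8842, -0.4672)
n_4 = (+0.5371, +0.8435)
  (0,1): δ = 137.71°  ·
  (0,2): δ = 75.53°  ·
  (0,3): δ = 2.28°  ✓
  (0,4): δ = 83.09°  ·
  (1,2): δ = 117.83°  ·
  (1,3): δ = 44.57°  ✓
  (1,4): δ = 40.80°  ✓
  (2,3): δ = 106.74°  ·
  (2,4): δ = 21.38°  ✓
  (3,4): δ = 94.63°  ·
antipodal pairs: 4

count = 4; pairs: (0,3), (1,3), (1,4), (2,4)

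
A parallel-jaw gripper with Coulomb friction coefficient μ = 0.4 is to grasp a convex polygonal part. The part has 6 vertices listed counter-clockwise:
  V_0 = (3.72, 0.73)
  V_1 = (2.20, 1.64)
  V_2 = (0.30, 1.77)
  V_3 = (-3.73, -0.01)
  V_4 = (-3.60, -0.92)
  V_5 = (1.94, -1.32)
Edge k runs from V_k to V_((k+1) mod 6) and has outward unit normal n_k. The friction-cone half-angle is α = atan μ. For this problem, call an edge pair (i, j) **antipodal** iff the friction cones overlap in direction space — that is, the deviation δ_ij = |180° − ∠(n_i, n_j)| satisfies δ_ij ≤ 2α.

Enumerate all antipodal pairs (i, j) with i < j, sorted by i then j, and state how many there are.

count = 4; pairs: (0,4), (1,4), (2,4), (2,5)

α = atan 0.4 = 21.80°;  2α = 43.60°
n_0 = (+0.5137, +0.8580)
n_1 = (+0.0683, +0.9977)
n_2 = (-0.4040, +0.9147)
n_3 = (-0.9899, -0.1414)
n_4 = (-0.0720, -0.9974)
n_5 = (+0.7551, -0.6556)
  (0,1): δ = 153.01°  ·
  (0,2): δ = 125.26°  ·
  (0,3): δ = 50.96°  ·
  (0,4): δ = 26.78°  ✓
  (0,5): δ = 79.94°  ·
  (1,2): δ = 152.26°  ·
  (1,3): δ = 77.96°  ·
  (1,4): δ = 0.22°  ✓
  (1,5): δ = 52.95°  ·
  (2,3): δ = 105.70°  ·
  (2,4): δ = 27.96°  ✓
  (2,5): δ = 25.20°  ✓
  (3,4): δ = 102.26°  ·
  (3,5): δ = 49.10°  ·
  (4,5): δ = 126.84°  ·
antipodal pairs: 4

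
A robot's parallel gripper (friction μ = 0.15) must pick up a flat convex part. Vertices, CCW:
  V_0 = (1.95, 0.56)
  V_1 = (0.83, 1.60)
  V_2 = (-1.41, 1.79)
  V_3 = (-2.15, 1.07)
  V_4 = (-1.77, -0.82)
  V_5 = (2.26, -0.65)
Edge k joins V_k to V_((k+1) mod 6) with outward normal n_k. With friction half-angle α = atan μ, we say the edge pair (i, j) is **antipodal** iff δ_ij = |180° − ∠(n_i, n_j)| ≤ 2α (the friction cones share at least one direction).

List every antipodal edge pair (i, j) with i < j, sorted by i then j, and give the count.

count = 2; pairs: (1,4), (3,5)

α = atan 0.15 = 8.53°;  2α = 17.06°
n_0 = (+0.6805, +0.7328)
n_1 = (+0.0845, +0.9964)
n_2 = (-0.6974, +0.7167)
n_3 = (-0.9804, -0.1971)
n_4 = (+0.0421, -0.9991)
n_5 = (+0.9687, +0.2482)
  (0,1): δ = 141.97°  ·
  (0,2): δ = 92.91°  ·
  (0,3): δ = 35.75°  ·
  (0,4): δ = 45.29°  ·
  (0,5): δ = 147.25°  ·
  (1,2): δ = 130.94°  ·
  (1,3): δ = 73.78°  ·
  (1,4): δ = 7.26°  ✓
  (1,5): δ = 109.22°  ·
  (2,3): δ = 122.85°  ·
  (2,4): δ = 41.80°  ·
  (2,5): δ = 60.15°  ·
  (3,4): δ = 98.95°  ·
  (3,5): δ = 3.00°  ✓
  (4,5): δ = 78.05°  ·
antipodal pairs: 2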